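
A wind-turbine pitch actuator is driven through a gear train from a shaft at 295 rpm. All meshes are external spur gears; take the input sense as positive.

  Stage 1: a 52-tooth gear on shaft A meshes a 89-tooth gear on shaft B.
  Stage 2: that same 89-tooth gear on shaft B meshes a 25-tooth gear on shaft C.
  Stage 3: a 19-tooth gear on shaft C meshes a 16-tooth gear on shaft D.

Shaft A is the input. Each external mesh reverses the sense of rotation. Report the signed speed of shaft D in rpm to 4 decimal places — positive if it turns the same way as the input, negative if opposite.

-728.6500 rpm (opposite to input, |ω| = 728.6500 rpm)

Stage 1 [52T→89T]: ω = 295.0000×52/89 = 172.3596 rpm, dir flips to −; running = −172.3596
Stage 2 [89T→25T]: ω = 172.3596×89/25 = 613.6000 rpm, dir flips to +; running = +613.6000
Stage 3 [19T→16T]: ω = 613.6000×19/16 = 728.6500 rpm, dir flips to −; running = −728.6500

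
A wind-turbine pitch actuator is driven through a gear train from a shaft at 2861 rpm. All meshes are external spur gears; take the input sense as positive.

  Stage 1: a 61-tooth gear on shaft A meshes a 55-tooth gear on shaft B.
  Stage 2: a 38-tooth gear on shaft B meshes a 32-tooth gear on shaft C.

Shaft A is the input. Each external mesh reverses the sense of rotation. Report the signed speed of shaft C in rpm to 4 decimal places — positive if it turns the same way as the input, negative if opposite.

+3768.0670 rpm (same as input, |ω| = 3768.0670 rpm)

Stage 1 [61T→55T]: ω = 2861.0000×61/55 = 3173.1091 rpm, dir flips to −; running = −3173.1091
Stage 2 [38T→32T]: ω = 3173.1091×38/32 = 3768.0670 rpm, dir flips to +; running = +3768.0670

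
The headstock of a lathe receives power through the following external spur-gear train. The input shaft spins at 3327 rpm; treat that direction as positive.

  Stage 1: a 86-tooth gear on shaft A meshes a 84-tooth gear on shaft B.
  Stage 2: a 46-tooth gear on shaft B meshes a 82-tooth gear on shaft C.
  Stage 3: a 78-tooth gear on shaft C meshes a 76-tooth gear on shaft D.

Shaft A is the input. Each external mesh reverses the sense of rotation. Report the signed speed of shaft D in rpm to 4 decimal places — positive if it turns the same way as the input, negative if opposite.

-1961.0874 rpm (opposite to input, |ω| = 1961.0874 rpm)

Stage 1 [86T→84T]: ω = 3327.0000×86/84 = 3406.2143 rpm, dir flips to −; running = −3406.2143
Stage 2 [46T→82T]: ω = 3406.2143×46/82 = 1910.8031 rpm, dir flips to +; running = +1910.8031
Stage 3 [78T→76T]: ω = 1910.8031×78/76 = 1961.0874 rpm, dir flips to −; running = −1961.0874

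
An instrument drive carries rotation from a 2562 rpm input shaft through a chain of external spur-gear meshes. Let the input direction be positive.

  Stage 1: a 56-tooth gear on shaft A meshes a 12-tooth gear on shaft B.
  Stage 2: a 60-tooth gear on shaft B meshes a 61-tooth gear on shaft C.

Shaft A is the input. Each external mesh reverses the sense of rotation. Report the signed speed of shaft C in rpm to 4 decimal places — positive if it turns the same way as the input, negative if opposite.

Stage 1 [56T→12T]: ω = 2562.0000×56/12 = 11956.0000 rpm, dir flips to −; running = −11956.0000
Stage 2 [60T→61T]: ω = 11956.0000×60/61 = 11760.0000 rpm, dir flips to +; running = +11760.0000

+11760.0000 rpm (same as input, |ω| = 11760.0000 rpm)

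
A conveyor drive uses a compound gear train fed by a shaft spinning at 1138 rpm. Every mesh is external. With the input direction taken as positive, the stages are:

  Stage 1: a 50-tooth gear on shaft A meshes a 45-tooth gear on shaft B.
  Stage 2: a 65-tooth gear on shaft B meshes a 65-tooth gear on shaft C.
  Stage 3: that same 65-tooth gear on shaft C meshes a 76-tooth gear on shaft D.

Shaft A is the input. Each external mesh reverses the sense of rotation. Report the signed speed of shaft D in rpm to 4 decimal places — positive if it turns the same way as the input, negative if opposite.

-1081.4327 rpm (opposite to input, |ω| = 1081.4327 rpm)

Stage 1 [50T→45T]: ω = 1138.0000×50/45 = 1264.4444 rpm, dir flips to −; running = −1264.4444
Stage 2 [65T→65T]: ω = 1264.4444×65/65 = 1264.4444 rpm, dir flips to +; running = +1264.4444
Stage 3 [65T→76T]: ω = 1264.4444×65/76 = 1081.4327 rpm, dir flips to −; running = −1081.4327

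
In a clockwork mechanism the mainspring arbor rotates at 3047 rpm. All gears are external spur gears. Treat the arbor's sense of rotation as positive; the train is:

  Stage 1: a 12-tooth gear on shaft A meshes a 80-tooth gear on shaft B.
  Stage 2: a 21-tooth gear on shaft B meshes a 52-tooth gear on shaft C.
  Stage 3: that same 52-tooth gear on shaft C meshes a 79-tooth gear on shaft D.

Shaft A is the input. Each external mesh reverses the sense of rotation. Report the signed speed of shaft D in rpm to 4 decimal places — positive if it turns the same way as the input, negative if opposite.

-121.4943 rpm (opposite to input, |ω| = 121.4943 rpm)

Stage 1 [12T→80T]: ω = 3047.0000×12/80 = 457.0500 rpm, dir flips to −; running = −457.0500
Stage 2 [21T→52T]: ω = 457.0500×21/52 = 184.5779 rpm, dir flips to +; running = +184.5779
Stage 3 [52T→79T]: ω = 184.5779×52/79 = 121.4943 rpm, dir flips to −; running = −121.4943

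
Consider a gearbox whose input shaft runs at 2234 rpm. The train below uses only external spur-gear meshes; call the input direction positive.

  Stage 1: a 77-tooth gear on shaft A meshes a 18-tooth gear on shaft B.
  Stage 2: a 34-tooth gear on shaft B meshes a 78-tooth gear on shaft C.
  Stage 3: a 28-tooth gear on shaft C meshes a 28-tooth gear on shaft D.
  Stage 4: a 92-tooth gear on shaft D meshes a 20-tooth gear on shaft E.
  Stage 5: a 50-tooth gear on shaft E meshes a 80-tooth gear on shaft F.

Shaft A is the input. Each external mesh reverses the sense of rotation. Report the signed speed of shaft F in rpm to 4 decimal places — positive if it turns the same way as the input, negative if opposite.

Stage 1 [77T→18T]: ω = 2234.0000×77/18 = 9556.5556 rpm, dir flips to −; running = −9556.5556
Stage 2 [34T→78T]: ω = 9556.5556×34/78 = 4165.6781 rpm, dir flips to +; running = +4165.6781
Stage 3 [28T→28T]: ω = 4165.6781×28/28 = 4165.6781 rpm, dir flips to −; running = −4165.6781
Stage 4 [92T→20T]: ω = 4165.6781×92/20 = 19162.1191 rpm, dir flips to +; running = +19162.1191
Stage 5 [50T→80T]: ω = 19162.1191×50/80 = 11976.3244 rpm, dir flips to −; running = −11976.3244

-11976.3244 rpm (opposite to input, |ω| = 11976.3244 rpm)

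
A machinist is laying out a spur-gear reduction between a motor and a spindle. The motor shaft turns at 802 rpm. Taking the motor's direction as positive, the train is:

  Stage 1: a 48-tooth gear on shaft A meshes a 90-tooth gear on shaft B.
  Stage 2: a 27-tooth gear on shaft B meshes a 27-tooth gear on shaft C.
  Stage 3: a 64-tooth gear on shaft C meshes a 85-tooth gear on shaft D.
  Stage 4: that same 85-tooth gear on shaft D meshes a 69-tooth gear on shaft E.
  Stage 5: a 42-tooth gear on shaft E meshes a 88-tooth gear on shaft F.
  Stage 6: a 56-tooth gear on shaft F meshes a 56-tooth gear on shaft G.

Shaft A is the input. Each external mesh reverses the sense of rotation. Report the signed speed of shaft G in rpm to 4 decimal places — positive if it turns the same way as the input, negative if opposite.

Stage 1 [48T→90T]: ω = 802.0000×48/90 = 427.7333 rpm, dir flips to −; running = −427.7333
Stage 2 [27T→27T]: ω = 427.7333×27/27 = 427.7333 rpm, dir flips to +; running = +427.7333
Stage 3 [64T→85T]: ω = 427.7333×64/85 = 322.0580 rpm, dir flips to −; running = −322.0580
Stage 4 [85T→69T]: ω = 322.0580×85/69 = 396.7382 rpm, dir flips to +; running = +396.7382
Stage 5 [42T→88T]: ω = 396.7382×42/88 = 189.3523 rpm, dir flips to −; running = −189.3523
Stage 6 [56T→56T]: ω = 189.3523×56/56 = 189.3523 rpm, dir flips to +; running = +189.3523

+189.3523 rpm (same as input, |ω| = 189.3523 rpm)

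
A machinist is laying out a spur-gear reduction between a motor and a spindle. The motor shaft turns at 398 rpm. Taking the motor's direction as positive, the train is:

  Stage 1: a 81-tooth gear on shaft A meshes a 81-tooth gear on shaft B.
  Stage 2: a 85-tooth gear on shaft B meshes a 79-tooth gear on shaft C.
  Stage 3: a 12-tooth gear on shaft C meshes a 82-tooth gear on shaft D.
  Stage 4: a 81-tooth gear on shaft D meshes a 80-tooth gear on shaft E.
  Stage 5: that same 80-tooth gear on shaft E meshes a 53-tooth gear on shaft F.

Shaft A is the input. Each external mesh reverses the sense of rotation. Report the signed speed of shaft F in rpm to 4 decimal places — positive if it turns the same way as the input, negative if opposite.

-95.7748 rpm (opposite to input, |ω| = 95.7748 rpm)

Stage 1 [81T→81T]: ω = 398.0000×81/81 = 398.0000 rpm, dir flips to −; running = −398.0000
Stage 2 [85T→79T]: ω = 398.0000×85/79 = 428.2278 rpm, dir flips to +; running = +428.2278
Stage 3 [12T→82T]: ω = 428.2278×12/82 = 62.6675 rpm, dir flips to −; running = −62.6675
Stage 4 [81T→80T]: ω = 62.6675×81/80 = 63.4508 rpm, dir flips to +; running = +63.4508
Stage 5 [80T→53T]: ω = 63.4508×80/53 = 95.7748 rpm, dir flips to −; running = −95.7748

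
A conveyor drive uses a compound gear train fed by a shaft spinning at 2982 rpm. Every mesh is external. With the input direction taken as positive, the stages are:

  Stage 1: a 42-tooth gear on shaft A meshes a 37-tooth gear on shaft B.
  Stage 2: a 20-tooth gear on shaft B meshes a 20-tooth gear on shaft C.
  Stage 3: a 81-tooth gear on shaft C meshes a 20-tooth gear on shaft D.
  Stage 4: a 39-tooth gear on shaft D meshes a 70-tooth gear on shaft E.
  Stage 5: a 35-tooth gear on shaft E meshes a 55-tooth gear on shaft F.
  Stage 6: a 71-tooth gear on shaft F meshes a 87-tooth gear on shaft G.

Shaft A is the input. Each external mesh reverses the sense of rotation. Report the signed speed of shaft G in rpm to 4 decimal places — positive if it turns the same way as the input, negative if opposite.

Stage 1 [42T→37T]: ω = 2982.0000×42/37 = 3384.9730 rpm, dir flips to −; running = −3384.9730
Stage 2 [20T→20T]: ω = 3384.9730×20/20 = 3384.9730 rpm, dir flips to +; running = +3384.9730
Stage 3 [81T→20T]: ω = 3384.9730×81/20 = 13709.1405 rpm, dir flips to −; running = −13709.1405
Stage 4 [39T→70T]: ω = 13709.1405×39/70 = 7637.9497 rpm, dir flips to +; running = +7637.9497
Stage 5 [35T→55T]: ω = 7637.9497×35/55 = 4860.5135 rpm, dir flips to −; running = −4860.5135
Stage 6 [71T→87T]: ω = 4860.5135×71/87 = 3966.6259 rpm, dir flips to +; running = +3966.6259

+3966.6259 rpm (same as input, |ω| = 3966.6259 rpm)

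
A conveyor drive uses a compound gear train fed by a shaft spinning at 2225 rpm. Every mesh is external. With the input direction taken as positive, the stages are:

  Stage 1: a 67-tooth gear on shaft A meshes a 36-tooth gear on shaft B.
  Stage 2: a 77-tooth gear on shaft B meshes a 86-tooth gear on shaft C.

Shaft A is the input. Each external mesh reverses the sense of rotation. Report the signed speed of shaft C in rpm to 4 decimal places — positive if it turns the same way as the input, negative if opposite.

+3707.6147 rpm (same as input, |ω| = 3707.6147 rpm)

Stage 1 [67T→36T]: ω = 2225.0000×67/36 = 4140.9722 rpm, dir flips to −; running = −4140.9722
Stage 2 [77T→86T]: ω = 4140.9722×77/86 = 3707.6147 rpm, dir flips to +; running = +3707.6147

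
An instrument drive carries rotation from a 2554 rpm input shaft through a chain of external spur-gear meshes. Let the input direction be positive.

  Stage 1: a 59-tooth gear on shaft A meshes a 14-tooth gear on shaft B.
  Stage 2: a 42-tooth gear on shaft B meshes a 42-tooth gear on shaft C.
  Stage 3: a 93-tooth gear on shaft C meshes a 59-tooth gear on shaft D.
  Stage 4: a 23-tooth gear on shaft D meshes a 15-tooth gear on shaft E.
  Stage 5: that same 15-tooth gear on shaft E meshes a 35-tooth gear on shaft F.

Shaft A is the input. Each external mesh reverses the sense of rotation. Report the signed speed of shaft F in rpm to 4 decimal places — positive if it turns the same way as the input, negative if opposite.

Stage 1 [59T→14T]: ω = 2554.0000×59/14 = 10763.2857 rpm, dir flips to −; running = −10763.2857
Stage 2 [42T→42T]: ω = 10763.2857×42/42 = 10763.2857 rpm, dir flips to +; running = +10763.2857
Stage 3 [93T→59T]: ω = 10763.2857×93/59 = 16965.8571 rpm, dir flips to −; running = −16965.8571
Stage 4 [23T→15T]: ω = 16965.8571×23/15 = 26014.3143 rpm, dir flips to +; running = +26014.3143
Stage 5 [15T→35T]: ω = 26014.3143×15/35 = 11148.9918 rpm, dir flips to −; running = −11148.9918

-11148.9918 rpm (opposite to input, |ω| = 11148.9918 rpm)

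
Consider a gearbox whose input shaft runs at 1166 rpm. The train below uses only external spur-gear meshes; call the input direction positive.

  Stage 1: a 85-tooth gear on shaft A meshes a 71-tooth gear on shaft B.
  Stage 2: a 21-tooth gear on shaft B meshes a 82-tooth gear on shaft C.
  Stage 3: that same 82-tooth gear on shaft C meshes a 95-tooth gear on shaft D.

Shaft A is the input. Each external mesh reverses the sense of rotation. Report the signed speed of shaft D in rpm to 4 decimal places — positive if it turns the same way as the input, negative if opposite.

Stage 1 [85T→71T]: ω = 1166.0000×85/71 = 1395.9155 rpm, dir flips to −; running = −1395.9155
Stage 2 [21T→82T]: ω = 1395.9155×21/82 = 357.4906 rpm, dir flips to +; running = +357.4906
Stage 3 [82T→95T]: ω = 357.4906×82/95 = 308.5708 rpm, dir flips to −; running = −308.5708

-308.5708 rpm (opposite to input, |ω| = 308.5708 rpm)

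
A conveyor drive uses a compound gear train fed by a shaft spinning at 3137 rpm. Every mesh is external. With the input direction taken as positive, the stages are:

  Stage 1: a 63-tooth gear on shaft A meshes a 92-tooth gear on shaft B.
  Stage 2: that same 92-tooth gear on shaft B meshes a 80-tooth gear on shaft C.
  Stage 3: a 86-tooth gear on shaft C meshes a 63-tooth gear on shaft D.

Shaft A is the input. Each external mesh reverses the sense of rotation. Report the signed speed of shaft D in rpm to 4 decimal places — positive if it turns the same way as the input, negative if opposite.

-3372.2750 rpm (opposite to input, |ω| = 3372.2750 rpm)

Stage 1 [63T→92T]: ω = 3137.0000×63/92 = 2148.1630 rpm, dir flips to −; running = −2148.1630
Stage 2 [92T→80T]: ω = 2148.1630×92/80 = 2470.3875 rpm, dir flips to +; running = +2470.3875
Stage 3 [86T→63T]: ω = 2470.3875×86/63 = 3372.2750 rpm, dir flips to −; running = −3372.2750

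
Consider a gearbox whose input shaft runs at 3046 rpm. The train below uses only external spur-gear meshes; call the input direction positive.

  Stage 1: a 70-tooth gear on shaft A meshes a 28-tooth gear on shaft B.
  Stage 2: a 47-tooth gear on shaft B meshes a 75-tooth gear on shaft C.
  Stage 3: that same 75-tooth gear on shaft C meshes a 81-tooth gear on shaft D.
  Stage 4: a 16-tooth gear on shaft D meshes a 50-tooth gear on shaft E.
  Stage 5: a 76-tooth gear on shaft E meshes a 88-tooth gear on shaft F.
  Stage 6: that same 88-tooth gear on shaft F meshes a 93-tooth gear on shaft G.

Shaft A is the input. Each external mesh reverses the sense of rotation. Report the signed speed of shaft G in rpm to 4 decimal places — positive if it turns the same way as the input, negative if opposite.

Stage 1 [70T→28T]: ω = 3046.0000×70/28 = 7615.0000 rpm, dir flips to −; running = −7615.0000
Stage 2 [47T→75T]: ω = 7615.0000×47/75 = 4772.0667 rpm, dir flips to +; running = +4772.0667
Stage 3 [75T→81T]: ω = 4772.0667×75/81 = 4418.5802 rpm, dir flips to −; running = −4418.5802
Stage 4 [16T→50T]: ω = 4418.5802×16/50 = 1413.9457 rpm, dir flips to +; running = +1413.9457
Stage 5 [76T→88T]: ω = 1413.9457×76/88 = 1221.1349 rpm, dir flips to −; running = −1221.1349
Stage 6 [88T→93T]: ω = 1221.1349×88/93 = 1155.4825 rpm, dir flips to +; running = +1155.4825

+1155.4825 rpm (same as input, |ω| = 1155.4825 rpm)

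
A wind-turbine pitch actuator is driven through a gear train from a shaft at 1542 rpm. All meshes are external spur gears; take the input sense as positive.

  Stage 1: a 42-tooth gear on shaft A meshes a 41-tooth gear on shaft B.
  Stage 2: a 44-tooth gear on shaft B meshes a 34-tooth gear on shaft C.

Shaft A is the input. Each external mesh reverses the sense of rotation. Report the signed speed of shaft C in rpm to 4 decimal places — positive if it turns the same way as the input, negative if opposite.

+2044.2009 rpm (same as input, |ω| = 2044.2009 rpm)

Stage 1 [42T→41T]: ω = 1542.0000×42/41 = 1579.6098 rpm, dir flips to −; running = −1579.6098
Stage 2 [44T→34T]: ω = 1579.6098×44/34 = 2044.2009 rpm, dir flips to +; running = +2044.2009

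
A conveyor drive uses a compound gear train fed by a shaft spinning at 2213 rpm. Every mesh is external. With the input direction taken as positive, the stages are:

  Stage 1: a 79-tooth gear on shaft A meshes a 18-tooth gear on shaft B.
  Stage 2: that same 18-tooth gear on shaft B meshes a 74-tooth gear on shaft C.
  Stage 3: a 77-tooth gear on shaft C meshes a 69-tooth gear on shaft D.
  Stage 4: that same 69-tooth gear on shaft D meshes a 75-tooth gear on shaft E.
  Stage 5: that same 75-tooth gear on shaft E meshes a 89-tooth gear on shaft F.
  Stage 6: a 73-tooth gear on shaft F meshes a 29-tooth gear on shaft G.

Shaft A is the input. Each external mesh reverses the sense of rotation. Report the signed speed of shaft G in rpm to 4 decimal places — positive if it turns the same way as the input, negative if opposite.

+5145.2012 rpm (same as input, |ω| = 5145.2012 rpm)

Stage 1 [79T→18T]: ω = 2213.0000×79/18 = 9712.6111 rpm, dir flips to −; running = −9712.6111
Stage 2 [18T→74T]: ω = 9712.6111×18/74 = 2362.5270 rpm, dir flips to +; running = +2362.5270
Stage 3 [77T→69T]: ω = 2362.5270×77/69 = 2636.4432 rpm, dir flips to −; running = −2636.4432
Stage 4 [69T→75T]: ω = 2636.4432×69/75 = 2425.5277 rpm, dir flips to +; running = +2425.5277
Stage 5 [75T→89T]: ω = 2425.5277×75/89 = 2043.9841 rpm, dir flips to −; running = −2043.9841
Stage 6 [73T→29T]: ω = 2043.9841×73/29 = 5145.2012 rpm, dir flips to +; running = +5145.2012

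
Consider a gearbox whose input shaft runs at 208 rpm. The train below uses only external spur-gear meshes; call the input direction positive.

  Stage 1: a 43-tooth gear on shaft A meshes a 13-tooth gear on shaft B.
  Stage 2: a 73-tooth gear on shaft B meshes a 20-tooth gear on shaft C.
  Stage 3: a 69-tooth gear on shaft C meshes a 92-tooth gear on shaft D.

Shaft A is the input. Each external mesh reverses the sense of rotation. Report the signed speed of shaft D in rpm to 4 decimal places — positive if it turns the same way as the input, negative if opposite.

Stage 1 [43T→13T]: ω = 208.0000×43/13 = 688.0000 rpm, dir flips to −; running = −688.0000
Stage 2 [73T→20T]: ω = 688.0000×73/20 = 2511.2000 rpm, dir flips to +; running = +2511.2000
Stage 3 [69T→92T]: ω = 2511.2000×69/92 = 1883.4000 rpm, dir flips to −; running = −1883.4000

-1883.4000 rpm (opposite to input, |ω| = 1883.4000 rpm)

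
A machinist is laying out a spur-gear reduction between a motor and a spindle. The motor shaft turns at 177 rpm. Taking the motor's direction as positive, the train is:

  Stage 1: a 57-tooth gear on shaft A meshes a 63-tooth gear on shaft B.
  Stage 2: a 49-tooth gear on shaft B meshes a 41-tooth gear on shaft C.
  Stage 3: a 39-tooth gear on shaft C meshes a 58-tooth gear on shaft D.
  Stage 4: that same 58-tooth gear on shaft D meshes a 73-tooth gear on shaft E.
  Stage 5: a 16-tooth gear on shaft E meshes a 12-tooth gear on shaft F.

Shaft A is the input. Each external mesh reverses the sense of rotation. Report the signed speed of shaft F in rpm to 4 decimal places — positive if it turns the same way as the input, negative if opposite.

Stage 1 [57T→63T]: ω = 177.0000×57/63 = 160.1429 rpm, dir flips to −; running = −160.1429
Stage 2 [49T→41T]: ω = 160.1429×49/41 = 191.3902 rpm, dir flips to +; running = +191.3902
Stage 3 [39T→58T]: ω = 191.3902×39/58 = 128.6934 rpm, dir flips to −; running = −128.6934
Stage 4 [58T→73T]: ω = 128.6934×58/73 = 102.2496 rpm, dir flips to +; running = +102.2496
Stage 5 [16T→12T]: ω = 102.2496×16/12 = 136.3328 rpm, dir flips to −; running = −136.3328

-136.3328 rpm (opposite to input, |ω| = 136.3328 rpm)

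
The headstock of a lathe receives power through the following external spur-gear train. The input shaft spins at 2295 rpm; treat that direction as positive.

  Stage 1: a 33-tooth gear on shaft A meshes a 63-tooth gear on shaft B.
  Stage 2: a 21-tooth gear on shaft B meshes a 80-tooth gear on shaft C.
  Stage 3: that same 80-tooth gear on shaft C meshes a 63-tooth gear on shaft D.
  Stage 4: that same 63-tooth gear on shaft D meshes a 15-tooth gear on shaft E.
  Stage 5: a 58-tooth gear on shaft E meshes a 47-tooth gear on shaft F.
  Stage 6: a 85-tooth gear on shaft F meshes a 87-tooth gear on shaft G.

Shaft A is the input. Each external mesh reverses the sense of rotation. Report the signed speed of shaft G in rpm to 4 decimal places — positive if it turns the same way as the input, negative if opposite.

+2029.1489 rpm (same as input, |ω| = 2029.1489 rpm)

Stage 1 [33T→63T]: ω = 2295.0000×33/63 = 1202.1429 rpm, dir flips to −; running = −1202.1429
Stage 2 [21T→80T]: ω = 1202.1429×21/80 = 315.5625 rpm, dir flips to +; running = +315.5625
Stage 3 [80T→63T]: ω = 315.5625×80/63 = 400.7143 rpm, dir flips to −; running = −400.7143
Stage 4 [63T→15T]: ω = 400.7143×63/15 = 1683.0000 rpm, dir flips to +; running = +1683.0000
Stage 5 [58T→47T]: ω = 1683.0000×58/47 = 2076.8936 rpm, dir flips to −; running = −2076.8936
Stage 6 [85T→87T]: ω = 2076.8936×85/87 = 2029.1489 rpm, dir flips to +; running = +2029.1489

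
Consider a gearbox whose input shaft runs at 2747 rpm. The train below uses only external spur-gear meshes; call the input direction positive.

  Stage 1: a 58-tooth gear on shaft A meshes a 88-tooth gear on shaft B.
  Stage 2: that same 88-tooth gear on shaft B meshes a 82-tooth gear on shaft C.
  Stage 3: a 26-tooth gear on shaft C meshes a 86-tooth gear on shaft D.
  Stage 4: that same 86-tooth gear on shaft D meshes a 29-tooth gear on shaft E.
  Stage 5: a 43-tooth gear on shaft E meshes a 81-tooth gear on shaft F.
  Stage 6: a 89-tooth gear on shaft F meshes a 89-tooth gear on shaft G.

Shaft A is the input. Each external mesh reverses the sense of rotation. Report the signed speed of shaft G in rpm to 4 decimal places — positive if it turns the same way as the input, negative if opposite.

+924.7654 rpm (same as input, |ω| = 924.7654 rpm)

Stage 1 [58T→88T]: ω = 2747.0000×58/88 = 1810.5227 rpm, dir flips to −; running = −1810.5227
Stage 2 [88T→82T]: ω = 1810.5227×88/82 = 1943.0000 rpm, dir flips to +; running = +1943.0000
Stage 3 [26T→86T]: ω = 1943.0000×26/86 = 587.4186 rpm, dir flips to −; running = −587.4186
Stage 4 [86T→29T]: ω = 587.4186×86/29 = 1742.0000 rpm, dir flips to +; running = +1742.0000
Stage 5 [43T→81T]: ω = 1742.0000×43/81 = 924.7654 rpm, dir flips to −; running = −924.7654
Stage 6 [89T→89T]: ω = 924.7654×89/89 = 924.7654 rpm, dir flips to +; running = +924.7654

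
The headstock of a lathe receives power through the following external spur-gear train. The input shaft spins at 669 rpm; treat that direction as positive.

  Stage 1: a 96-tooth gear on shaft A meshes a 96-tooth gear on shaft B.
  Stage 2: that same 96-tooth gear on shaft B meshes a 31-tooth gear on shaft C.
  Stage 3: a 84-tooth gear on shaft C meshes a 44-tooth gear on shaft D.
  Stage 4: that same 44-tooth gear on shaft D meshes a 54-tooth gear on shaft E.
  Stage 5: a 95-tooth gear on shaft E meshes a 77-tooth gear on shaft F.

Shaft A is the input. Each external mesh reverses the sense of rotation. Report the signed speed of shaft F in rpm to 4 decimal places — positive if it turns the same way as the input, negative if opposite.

-3976.0704 rpm (opposite to input, |ω| = 3976.0704 rpm)

Stage 1 [96T→96T]: ω = 669.0000×96/96 = 669.0000 rpm, dir flips to −; running = −669.0000
Stage 2 [96T→31T]: ω = 669.0000×96/31 = 2071.7419 rpm, dir flips to +; running = +2071.7419
Stage 3 [84T→44T]: ω = 2071.7419×84/44 = 3955.1437 rpm, dir flips to −; running = −3955.1437
Stage 4 [44T→54T]: ω = 3955.1437×44/54 = 3222.7097 rpm, dir flips to +; running = +3222.7097
Stage 5 [95T→77T]: ω = 3222.7097×95/77 = 3976.0704 rpm, dir flips to −; running = −3976.0704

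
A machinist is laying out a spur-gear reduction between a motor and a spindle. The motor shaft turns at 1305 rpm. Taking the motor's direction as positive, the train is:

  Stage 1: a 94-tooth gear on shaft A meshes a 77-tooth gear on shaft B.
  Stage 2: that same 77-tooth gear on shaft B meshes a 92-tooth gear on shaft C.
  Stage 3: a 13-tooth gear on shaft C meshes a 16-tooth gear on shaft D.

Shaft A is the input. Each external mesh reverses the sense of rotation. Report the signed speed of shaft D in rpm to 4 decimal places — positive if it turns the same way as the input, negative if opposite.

Stage 1 [94T→77T]: ω = 1305.0000×94/77 = 1593.1169 rpm, dir flips to −; running = −1593.1169
Stage 2 [77T→92T]: ω = 1593.1169×77/92 = 1333.3696 rpm, dir flips to +; running = +1333.3696
Stage 3 [13T→16T]: ω = 1333.3696×13/16 = 1083.3628 rpm, dir flips to −; running = −1083.3628

-1083.3628 rpm (opposite to input, |ω| = 1083.3628 rpm)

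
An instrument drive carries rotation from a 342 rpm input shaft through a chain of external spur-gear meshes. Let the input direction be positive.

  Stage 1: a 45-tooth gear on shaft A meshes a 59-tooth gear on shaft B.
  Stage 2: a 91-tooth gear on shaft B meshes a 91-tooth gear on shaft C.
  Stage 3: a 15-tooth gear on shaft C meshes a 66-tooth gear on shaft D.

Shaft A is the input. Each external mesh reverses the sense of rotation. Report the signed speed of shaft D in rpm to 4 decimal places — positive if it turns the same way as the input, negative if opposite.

-59.2835 rpm (opposite to input, |ω| = 59.2835 rpm)

Stage 1 [45T→59T]: ω = 342.0000×45/59 = 260.8475 rpm, dir flips to −; running = −260.8475
Stage 2 [91T→91T]: ω = 260.8475×91/91 = 260.8475 rpm, dir flips to +; running = +260.8475
Stage 3 [15T→66T]: ω = 260.8475×15/66 = 59.2835 rpm, dir flips to −; running = −59.2835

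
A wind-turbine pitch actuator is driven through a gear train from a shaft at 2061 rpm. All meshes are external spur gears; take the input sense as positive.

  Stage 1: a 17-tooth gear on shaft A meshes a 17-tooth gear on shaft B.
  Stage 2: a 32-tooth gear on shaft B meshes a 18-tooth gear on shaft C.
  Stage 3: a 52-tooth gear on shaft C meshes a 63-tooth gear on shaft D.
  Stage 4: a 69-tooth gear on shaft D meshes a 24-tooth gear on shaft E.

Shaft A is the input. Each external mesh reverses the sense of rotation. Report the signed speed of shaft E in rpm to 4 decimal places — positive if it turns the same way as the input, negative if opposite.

+8694.7302 rpm (same as input, |ω| = 8694.7302 rpm)

Stage 1 [17T→17T]: ω = 2061.0000×17/17 = 2061.0000 rpm, dir flips to −; running = −2061.0000
Stage 2 [32T→18T]: ω = 2061.0000×32/18 = 3664.0000 rpm, dir flips to +; running = +3664.0000
Stage 3 [52T→63T]: ω = 3664.0000×52/63 = 3024.2540 rpm, dir flips to −; running = −3024.2540
Stage 4 [69T→24T]: ω = 3024.2540×69/24 = 8694.7302 rpm, dir flips to +; running = +8694.7302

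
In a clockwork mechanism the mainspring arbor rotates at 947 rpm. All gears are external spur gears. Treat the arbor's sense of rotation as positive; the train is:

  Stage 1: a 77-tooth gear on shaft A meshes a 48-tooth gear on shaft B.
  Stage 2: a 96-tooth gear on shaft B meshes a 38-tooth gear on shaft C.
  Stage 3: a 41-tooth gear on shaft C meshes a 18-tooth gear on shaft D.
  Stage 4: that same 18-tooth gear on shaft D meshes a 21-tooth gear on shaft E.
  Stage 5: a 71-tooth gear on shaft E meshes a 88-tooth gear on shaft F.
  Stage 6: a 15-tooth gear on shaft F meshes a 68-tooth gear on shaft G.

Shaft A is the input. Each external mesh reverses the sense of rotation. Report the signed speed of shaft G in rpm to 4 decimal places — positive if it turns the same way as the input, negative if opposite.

Stage 1 [77T→48T]: ω = 947.0000×77/48 = 1519.1458 rpm, dir flips to −; running = −1519.1458
Stage 2 [96T→38T]: ω = 1519.1458×96/38 = 3837.8421 rpm, dir flips to +; running = +3837.8421
Stage 3 [41T→18T]: ω = 3837.8421×41/18 = 8741.7515 rpm, dir flips to −; running = −8741.7515
Stage 4 [18T→21T]: ω = 8741.7515×18/21 = 7492.9298 rpm, dir flips to +; running = +7492.9298
Stage 5 [71T→88T]: ω = 7492.9298×71/88 = 6045.4320 rpm, dir flips to −; running = −6045.4320
Stage 6 [15T→68T]: ω = 6045.4320×15/68 = 1333.5512 rpm, dir flips to +; running = +1333.5512

+1333.5512 rpm (same as input, |ω| = 1333.5512 rpm)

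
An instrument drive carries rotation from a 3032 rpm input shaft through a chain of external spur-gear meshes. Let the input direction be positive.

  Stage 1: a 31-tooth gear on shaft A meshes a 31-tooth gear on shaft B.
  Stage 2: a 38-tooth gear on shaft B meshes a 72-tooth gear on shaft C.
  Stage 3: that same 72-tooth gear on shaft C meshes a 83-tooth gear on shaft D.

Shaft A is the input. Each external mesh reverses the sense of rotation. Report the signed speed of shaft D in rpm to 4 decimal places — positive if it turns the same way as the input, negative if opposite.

Stage 1 [31T→31T]: ω = 3032.0000×31/31 = 3032.0000 rpm, dir flips to −; running = −3032.0000
Stage 2 [38T→72T]: ω = 3032.0000×38/72 = 1600.2222 rpm, dir flips to +; running = +1600.2222
Stage 3 [72T→83T]: ω = 1600.2222×72/83 = 1388.1446 rpm, dir flips to −; running = −1388.1446

-1388.1446 rpm (opposite to input, |ω| = 1388.1446 rpm)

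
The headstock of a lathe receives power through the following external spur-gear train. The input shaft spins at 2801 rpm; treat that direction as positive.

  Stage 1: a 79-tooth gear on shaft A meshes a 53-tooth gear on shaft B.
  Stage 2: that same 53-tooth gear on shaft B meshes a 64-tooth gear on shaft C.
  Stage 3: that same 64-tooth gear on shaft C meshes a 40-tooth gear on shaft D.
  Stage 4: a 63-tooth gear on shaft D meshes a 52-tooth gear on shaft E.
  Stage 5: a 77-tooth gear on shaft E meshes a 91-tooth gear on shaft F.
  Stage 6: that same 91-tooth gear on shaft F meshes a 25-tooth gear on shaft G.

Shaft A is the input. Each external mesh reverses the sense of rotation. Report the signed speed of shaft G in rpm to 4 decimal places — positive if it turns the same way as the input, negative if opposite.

+20642.7775 rpm (same as input, |ω| = 20642.7775 rpm)

Stage 1 [79T→53T]: ω = 2801.0000×79/53 = 4175.0755 rpm, dir flips to −; running = −4175.0755
Stage 2 [53T→64T]: ω = 4175.0755×53/64 = 3457.4844 rpm, dir flips to +; running = +3457.4844
Stage 3 [64T→40T]: ω = 3457.4844×64/40 = 5531.9750 rpm, dir flips to −; running = −5531.9750
Stage 4 [63T→52T]: ω = 5531.9750×63/52 = 6702.2005 rpm, dir flips to +; running = +6702.2005
Stage 5 [77T→91T]: ω = 6702.2005×77/91 = 5671.0927 rpm, dir flips to −; running = −5671.0927
Stage 6 [91T→25T]: ω = 5671.0927×91/25 = 20642.7775 rpm, dir flips to +; running = +20642.7775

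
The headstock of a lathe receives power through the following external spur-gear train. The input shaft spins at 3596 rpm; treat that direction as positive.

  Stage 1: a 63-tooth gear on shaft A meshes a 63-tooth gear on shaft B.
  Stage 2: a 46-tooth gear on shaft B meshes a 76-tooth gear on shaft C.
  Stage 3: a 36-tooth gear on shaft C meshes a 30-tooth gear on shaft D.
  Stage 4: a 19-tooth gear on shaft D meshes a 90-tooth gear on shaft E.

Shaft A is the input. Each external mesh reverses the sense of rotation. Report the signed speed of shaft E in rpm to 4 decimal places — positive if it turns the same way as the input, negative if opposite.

Stage 1 [63T→63T]: ω = 3596.0000×63/63 = 3596.0000 rpm, dir flips to −; running = −3596.0000
Stage 2 [46T→76T]: ω = 3596.0000×46/76 = 2176.5263 rpm, dir flips to +; running = +2176.5263
Stage 3 [36T→30T]: ω = 2176.5263×36/30 = 2611.8316 rpm, dir flips to −; running = −2611.8316
Stage 4 [19T→90T]: ω = 2611.8316×19/90 = 551.3867 rpm, dir flips to +; running = +551.3867

+551.3867 rpm (same as input, |ω| = 551.3867 rpm)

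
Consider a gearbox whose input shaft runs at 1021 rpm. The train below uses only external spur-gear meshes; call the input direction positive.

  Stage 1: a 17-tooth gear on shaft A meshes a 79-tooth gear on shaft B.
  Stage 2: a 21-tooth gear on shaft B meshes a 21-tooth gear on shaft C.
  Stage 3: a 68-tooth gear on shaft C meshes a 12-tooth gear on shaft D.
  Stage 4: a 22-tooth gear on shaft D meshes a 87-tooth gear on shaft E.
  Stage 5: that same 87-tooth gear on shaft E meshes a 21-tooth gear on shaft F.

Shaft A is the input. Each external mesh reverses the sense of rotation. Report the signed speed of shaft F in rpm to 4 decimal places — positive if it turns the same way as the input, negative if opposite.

Stage 1 [17T→79T]: ω = 1021.0000×17/79 = 219.7089 rpm, dir flips to −; running = −219.7089
Stage 2 [21T→21T]: ω = 219.7089×21/21 = 219.7089 rpm, dir flips to +; running = +219.7089
Stage 3 [68T→12T]: ω = 219.7089×68/12 = 1245.0169 rpm, dir flips to −; running = −1245.0169
Stage 4 [22T→87T]: ω = 1245.0169×22/87 = 314.8319 rpm, dir flips to +; running = +314.8319
Stage 5 [87T→21T]: ω = 314.8319×87/21 = 1304.3034 rpm, dir flips to −; running = −1304.3034

-1304.3034 rpm (opposite to input, |ω| = 1304.3034 rpm)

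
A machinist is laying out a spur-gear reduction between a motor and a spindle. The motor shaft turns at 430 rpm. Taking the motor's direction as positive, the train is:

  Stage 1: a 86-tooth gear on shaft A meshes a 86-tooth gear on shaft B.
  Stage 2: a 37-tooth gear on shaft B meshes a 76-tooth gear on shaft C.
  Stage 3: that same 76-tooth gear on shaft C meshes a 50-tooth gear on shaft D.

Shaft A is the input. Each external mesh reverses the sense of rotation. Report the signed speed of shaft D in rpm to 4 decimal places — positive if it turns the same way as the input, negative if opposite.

-318.2000 rpm (opposite to input, |ω| = 318.2000 rpm)

Stage 1 [86T→86T]: ω = 430.0000×86/86 = 430.0000 rpm, dir flips to −; running = −430.0000
Stage 2 [37T→76T]: ω = 430.0000×37/76 = 209.3421 rpm, dir flips to +; running = +209.3421
Stage 3 [76T→50T]: ω = 209.3421×76/50 = 318.2000 rpm, dir flips to −; running = −318.2000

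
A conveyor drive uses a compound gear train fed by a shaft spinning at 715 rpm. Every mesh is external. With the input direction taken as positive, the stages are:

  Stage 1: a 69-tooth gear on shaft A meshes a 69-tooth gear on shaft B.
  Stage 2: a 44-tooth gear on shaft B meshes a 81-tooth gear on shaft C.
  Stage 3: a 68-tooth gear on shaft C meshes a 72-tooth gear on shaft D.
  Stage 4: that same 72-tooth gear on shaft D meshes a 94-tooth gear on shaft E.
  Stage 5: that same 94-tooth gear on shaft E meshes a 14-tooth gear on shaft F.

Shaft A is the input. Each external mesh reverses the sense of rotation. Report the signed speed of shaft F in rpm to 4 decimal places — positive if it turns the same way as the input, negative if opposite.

-1886.4903 rpm (opposite to input, |ω| = 1886.4903 rpm)

Stage 1 [69T→69T]: ω = 715.0000×69/69 = 715.0000 rpm, dir flips to −; running = −715.0000
Stage 2 [44T→81T]: ω = 715.0000×44/81 = 388.3951 rpm, dir flips to +; running = +388.3951
Stage 3 [68T→72T]: ω = 388.3951×68/72 = 366.8176 rpm, dir flips to −; running = −366.8176
Stage 4 [72T→94T]: ω = 366.8176×72/94 = 280.9666 rpm, dir flips to +; running = +280.9666
Stage 5 [94T→14T]: ω = 280.9666×94/14 = 1886.4903 rpm, dir flips to −; running = −1886.4903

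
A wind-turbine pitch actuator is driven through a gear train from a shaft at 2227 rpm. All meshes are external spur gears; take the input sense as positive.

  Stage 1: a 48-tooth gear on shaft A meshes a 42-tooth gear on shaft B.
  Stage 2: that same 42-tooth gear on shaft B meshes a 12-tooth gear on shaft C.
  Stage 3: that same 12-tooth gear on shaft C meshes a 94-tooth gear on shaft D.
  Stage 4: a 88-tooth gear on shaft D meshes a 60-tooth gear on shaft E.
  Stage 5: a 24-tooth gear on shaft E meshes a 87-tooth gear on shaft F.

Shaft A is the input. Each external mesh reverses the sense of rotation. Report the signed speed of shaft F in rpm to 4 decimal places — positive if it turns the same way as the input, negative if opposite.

Stage 1 [48T→42T]: ω = 2227.0000×48/42 = 2545.1429 rpm, dir flips to −; running = −2545.1429
Stage 2 [42T→12T]: ω = 2545.1429×42/12 = 8908.0000 rpm, dir flips to +; running = +8908.0000
Stage 3 [12T→94T]: ω = 8908.0000×12/94 = 1137.1915 rpm, dir flips to −; running = −1137.1915
Stage 4 [88T→60T]: ω = 1137.1915×88/60 = 1667.8809 rpm, dir flips to +; running = +1667.8809
Stage 5 [24T→87T]: ω = 1667.8809×24/87 = 460.1051 rpm, dir flips to −; running = −460.1051

-460.1051 rpm (opposite to input, |ω| = 460.1051 rpm)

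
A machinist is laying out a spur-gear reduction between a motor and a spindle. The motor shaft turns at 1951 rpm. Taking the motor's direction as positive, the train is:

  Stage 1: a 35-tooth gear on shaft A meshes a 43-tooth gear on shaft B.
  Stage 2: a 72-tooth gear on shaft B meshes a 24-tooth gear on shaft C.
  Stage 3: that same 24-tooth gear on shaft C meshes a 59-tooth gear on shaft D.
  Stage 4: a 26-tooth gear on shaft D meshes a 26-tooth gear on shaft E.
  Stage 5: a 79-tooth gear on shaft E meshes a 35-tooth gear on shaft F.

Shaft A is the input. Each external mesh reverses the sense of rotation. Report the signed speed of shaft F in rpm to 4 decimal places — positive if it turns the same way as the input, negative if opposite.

-4374.1774 rpm (opposite to input, |ω| = 4374.1774 rpm)

Stage 1 [35T→43T]: ω = 1951.0000×35/43 = 1588.0233 rpm, dir flips to −; running = −1588.0233
Stage 2 [72T→24T]: ω = 1588.0233×72/24 = 4764.0698 rpm, dir flips to +; running = +4764.0698
Stage 3 [24T→59T]: ω = 4764.0698×24/59 = 1937.9267 rpm, dir flips to −; running = −1937.9267
Stage 4 [26T→26T]: ω = 1937.9267×26/26 = 1937.9267 rpm, dir flips to +; running = +1937.9267
Stage 5 [79T→35T]: ω = 1937.9267×79/35 = 4374.1774 rpm, dir flips to −; running = −4374.1774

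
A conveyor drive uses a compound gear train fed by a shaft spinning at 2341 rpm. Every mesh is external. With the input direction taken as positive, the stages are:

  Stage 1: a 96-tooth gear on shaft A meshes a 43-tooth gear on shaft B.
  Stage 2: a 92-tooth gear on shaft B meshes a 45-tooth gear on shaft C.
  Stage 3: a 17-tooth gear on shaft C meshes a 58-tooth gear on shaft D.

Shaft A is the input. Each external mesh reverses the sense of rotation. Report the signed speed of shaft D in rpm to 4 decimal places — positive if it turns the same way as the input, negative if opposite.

-3131.8462 rpm (opposite to input, |ω| = 3131.8462 rpm)

Stage 1 [96T→43T]: ω = 2341.0000×96/43 = 5226.4186 rpm, dir flips to −; running = −5226.4186
Stage 2 [92T→45T]: ω = 5226.4186×92/45 = 10685.1225 rpm, dir flips to +; running = +10685.1225
Stage 3 [17T→58T]: ω = 10685.1225×17/58 = 3131.8462 rpm, dir flips to −; running = −3131.8462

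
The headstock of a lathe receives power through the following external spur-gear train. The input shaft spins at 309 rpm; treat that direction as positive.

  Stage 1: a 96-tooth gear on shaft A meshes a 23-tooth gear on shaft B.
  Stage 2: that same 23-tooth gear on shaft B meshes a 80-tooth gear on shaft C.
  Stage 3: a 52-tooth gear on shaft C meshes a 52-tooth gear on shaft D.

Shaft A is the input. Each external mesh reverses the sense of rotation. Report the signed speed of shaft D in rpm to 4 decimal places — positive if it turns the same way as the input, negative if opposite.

-370.8000 rpm (opposite to input, |ω| = 370.8000 rpm)

Stage 1 [96T→23T]: ω = 309.0000×96/23 = 1289.7391 rpm, dir flips to −; running = −1289.7391
Stage 2 [23T→80T]: ω = 1289.7391×23/80 = 370.8000 rpm, dir flips to +; running = +370.8000
Stage 3 [52T→52T]: ω = 370.8000×52/52 = 370.8000 rpm, dir flips to −; running = −370.8000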